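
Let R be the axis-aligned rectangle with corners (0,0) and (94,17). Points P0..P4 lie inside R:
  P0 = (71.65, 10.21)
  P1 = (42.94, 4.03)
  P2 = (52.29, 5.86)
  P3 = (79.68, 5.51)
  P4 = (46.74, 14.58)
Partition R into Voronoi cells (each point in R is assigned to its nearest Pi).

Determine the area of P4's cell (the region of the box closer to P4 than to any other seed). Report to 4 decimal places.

1. box [0,94]×[0,17]: [(0, 0) (94, 0) (94, 17) (0, 17)]
2. ⊥bis P4·P0 via (59.195,12.395): [(0, 0) (57.0205, 0) (60.0029, 17) (0, 17)]  |A|=994.6988
3. ⊥bis P4·P1 via (44.84,9.305): [(57.832, 4.6254) (60.0029, 17) (23.4763, 17)]  |A|=226.0006
4. ⊥bis P4·P2 via (49.515,10.22): [(46.9074, 8.5603) (59.9822, 16.882) (60.0029, 17) (23.4763, 17)]  |A|=154.8212
5. ⊥bis P4·P3 via (63.21,10.045): [(46.9074, 8.5603) (59.9822, 16.882) (60.0029, 17) (23.4763, 17)]  |A|=154.8212
6. canonical 4-gon: [(46.9074, 8.5603) (59.9822, 16.882) (60.0029, 17) (23.4763, 17)]
7. shoelace: 154.8212

Area of P4's cell: 154.8212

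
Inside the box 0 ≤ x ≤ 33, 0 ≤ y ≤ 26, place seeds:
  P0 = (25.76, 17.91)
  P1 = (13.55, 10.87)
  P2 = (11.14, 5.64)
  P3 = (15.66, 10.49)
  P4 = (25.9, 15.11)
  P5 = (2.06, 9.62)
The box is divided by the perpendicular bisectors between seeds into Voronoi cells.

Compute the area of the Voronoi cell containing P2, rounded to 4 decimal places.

1. box [0,33]×[0,26]: [(0, 0) (33, 0) (33, 26) (0, 26)]
2. ⊥bis P2·P0 via (18.45,11.775): [(0, 0) (28.3323, 0) (6.5115, 26) (0, 26)]  |A|=452.9695
3. ⊥bis P2·P1 via (12.345,8.255): [(0, 13.9436) (0, 0) (28.3323, 0) (27.1171, 1.448)]  |A|=209.5673
4. ⊥bis P2·P3 via (13.4,8.065): [(14.0286, 7.4792) (0, 13.9436) (0, 0) (22.0538, 0)]  |A|=180.277
5. ⊥bis P2·P4 via (18.52,10.375): [(14.0286, 7.4792) (0, 13.9436) (0, 0) (22.0538, 0)]  |A|=180.277
6. ⊥bis P2·P5 via (6.6,7.63): [(14.0286, 7.4792) (7.7933, 10.3524) (3.2556, 0) (22.0538, 0)]  |A|=109.092
7. canonical 4-gon: [(14.0286, 7.4792) (7.7933, 10.3524) (3.2556, 0) (22.0538, 0)]
8. shoelace: 109.092

Area of P2's cell: 109.0920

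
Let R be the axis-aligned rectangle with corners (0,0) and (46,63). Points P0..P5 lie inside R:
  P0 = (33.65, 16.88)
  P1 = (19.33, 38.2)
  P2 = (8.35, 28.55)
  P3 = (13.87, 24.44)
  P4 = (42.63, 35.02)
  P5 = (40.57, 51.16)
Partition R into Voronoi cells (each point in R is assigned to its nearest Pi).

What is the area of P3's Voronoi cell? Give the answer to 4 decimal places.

Area of P3's cell: 517.9574

1. box [0,46]×[0,63]: [(0, 0) (46, 0) (46, 63) (0, 63)]
2. ⊥bis P3·P0 via (23.76,20.66): [(0, 0) (15.8637, 0) (39.9425, 63) (0, 63)]  |A|=1757.8949
3. ⊥bis P3·P1 via (16.6,31.32): [(0, 37.9069) (0, 0) (15.8637, 0) (26.3549, 27.4492)]  |A|=717.2388
4. ⊥bis P3·P2 via (11.11,26.495): [(15.1353, 31.9012) (0, 11.5735) (0, 0) (15.8637, 0) (26.3549, 27.4492)]  |A|=517.9574
5. ⊥bis P3·P4 via (28.25,29.73): [(15.1353, 31.9012) (0, 11.5735) (0, 0) (15.8637, 0) (26.3549, 27.4492)]  |A|=517.9574
6. ⊥bis P3·P5 via (27.22,37.8): [(15.1353, 31.9012) (0, 11.5735) (0, 0) (15.8637, 0) (26.3549, 27.4492)]  |A|=517.9574
7. canonical 5-gon: [(15.1353, 31.9012) (0, 11.5735) (0, 0) (15.8637, 0) (26.3549, 27.4492)]
8. shoelace: 517.9574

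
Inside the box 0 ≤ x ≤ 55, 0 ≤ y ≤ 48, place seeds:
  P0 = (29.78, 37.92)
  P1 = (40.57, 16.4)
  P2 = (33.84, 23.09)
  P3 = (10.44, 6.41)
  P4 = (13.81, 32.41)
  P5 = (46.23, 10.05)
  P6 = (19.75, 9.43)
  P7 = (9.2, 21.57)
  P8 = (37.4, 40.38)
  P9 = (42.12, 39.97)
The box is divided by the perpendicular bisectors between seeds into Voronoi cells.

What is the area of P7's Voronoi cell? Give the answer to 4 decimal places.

1. box [0,55]×[0,48]: [(0, 0) (55, 0) (55, 48) (0, 48)]
2. ⊥bis P7·P0 via (19.49,29.745): [(0, 0) (43.1212, 0) (4.9871, 48) (0, 48)]  |A|=1154.6005
3. ⊥bis P7·P1 via (24.885,18.985): [(0, 0) (21.7561, 0) (25.4268, 22.2723) (4.9871, 48) (0, 48)]  |A|=916.6756
4. ⊥bis P7·P2 via (21.52,22.33): [(0, 0) (21.7561, 0) (22.5866, 5.0392) (21.195, 27.5989) (4.9871, 48) (0, 48)]  |A|=872.648
5. ⊥bis P7·P3 via (9.82,13.99): [(0, 13.1868) (21.9732, 14.9841) (21.195, 27.5989) (4.9871, 48) (0, 48)]  |A|=559.0974
6. ⊥bis P7·P4 via (11.505,26.99): [(0, 31.8828) (0, 13.1868) (21.9732, 14.9841) (21.4946, 22.7417)]  |A|=286.5914
7. ⊥bis P7·P5 via (27.715,15.81): [(0, 31.8828) (0, 13.1868) (21.9732, 14.9841) (21.4946, 22.7417)]  |A|=286.5914
8. ⊥bis P7·P6 via (14.475,15.5): [(0, 31.8828) (0, 13.1868) (13.0405, 14.2534) (21.5614, 21.6583) (21.4946, 22.7417)]  |A|=256.6317
9. ⊥bis P7·P8 via (23.3,30.975): [(0, 31.8828) (0, 13.1868) (13.0405, 14.2534) (21.5614, 21.6583) (21.4946, 22.7417)]  |A|=256.6317
10. ⊥bis P7·P9 via (25.66,30.77): [(0, 31.8828) (0, 13.1868) (13.0405, 14.2534) (21.5614, 21.6583) (21.4946, 22.7417)]  |A|=256.6317
11. canonical 5-gon: [(0, 31.8828) (0, 13.1868) (13.0405, 14.2534) (21.5614, 21.6583) (21.4946, 22.7417)]
12. shoelace: 256.6317

Area of P7's cell: 256.6317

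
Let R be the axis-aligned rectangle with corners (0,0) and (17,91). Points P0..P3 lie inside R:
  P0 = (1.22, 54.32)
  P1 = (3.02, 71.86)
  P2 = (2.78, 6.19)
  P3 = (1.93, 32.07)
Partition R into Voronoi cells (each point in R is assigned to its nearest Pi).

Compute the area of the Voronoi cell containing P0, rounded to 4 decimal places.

Area of P0's cell: 323.3279

1. box [0,17]×[0,91]: [(0, 0) (17, 0) (17, 91) (0, 91)]
2. ⊥bis P0·P1 via (2.12,63.09): [(0, 63.3076) (0, 0) (17, 0) (17, 61.563)]  |A|=1061.3996
3. ⊥bis P0·P2 via (2,30.255): [(0, 63.3076) (0, 30.1902) (17, 30.7412) (17, 61.563)]  |A|=543.483
4. ⊥bis P0·P3 via (1.575,43.195): [(0, 63.3076) (0, 43.1447) (17, 43.6872) (17, 61.563)]  |A|=323.3279
5. canonical 4-gon: [(0, 63.3076) (0, 43.1447) (17, 43.6872) (17, 61.563)]
6. shoelace: 323.3279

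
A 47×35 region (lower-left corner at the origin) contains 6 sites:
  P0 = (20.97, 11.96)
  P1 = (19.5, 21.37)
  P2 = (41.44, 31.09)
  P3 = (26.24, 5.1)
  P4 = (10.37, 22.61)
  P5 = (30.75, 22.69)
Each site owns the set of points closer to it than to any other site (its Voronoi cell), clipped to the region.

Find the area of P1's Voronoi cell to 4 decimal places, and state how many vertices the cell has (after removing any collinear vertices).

1. box [0,47]×[0,35]: [(0, 0) (47, 0) (47, 35) (0, 35)]
2. ⊥bis P1·P0 via (20.235,16.665): [(0, 13.504) (47, 20.8461) (47, 35) (0, 35)]  |A|=837.7728
3. ⊥bis P1·P2 via (30.47,26.23): [(0, 13.504) (33.7708, 18.7795) (26.5847, 35) (0, 35)]  |A|=578.577
4. ⊥bis P1·P3 via (22.87,13.235): [(0, 13.504) (33.7708, 18.7795) (26.5847, 35) (0, 35)]  |A|=578.577
5. ⊥bis P1·P4 via (14.935,21.99): [(14.0812, 15.7037) (33.7708, 18.7795) (26.5847, 35) (16.702, 35)]  |A|=266.0885
6. ⊥bis P1·P5 via (25.125,22.03): [(14.0812, 15.7037) (25.6551, 17.5117) (23.6032, 35) (16.702, 35)]  |A|=169.6432
7. canonical 4-gon: [(14.0812, 15.7037) (25.6551, 17.5117) (23.6032, 35) (16.702, 35)]
8. shoelace: 169.6432

Area of P1's cell: 169.6432 (4 vertices)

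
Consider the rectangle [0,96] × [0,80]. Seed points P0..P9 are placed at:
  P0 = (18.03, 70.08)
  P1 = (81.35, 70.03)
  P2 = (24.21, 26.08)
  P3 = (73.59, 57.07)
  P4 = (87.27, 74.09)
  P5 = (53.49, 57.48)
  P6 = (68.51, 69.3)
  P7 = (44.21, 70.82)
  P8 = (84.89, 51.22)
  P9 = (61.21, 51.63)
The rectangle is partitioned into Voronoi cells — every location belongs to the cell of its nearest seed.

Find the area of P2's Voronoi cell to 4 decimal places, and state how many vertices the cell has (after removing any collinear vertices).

Area of P2's cell: 2497.7923 (5 vertices)

1. box [0,96]×[0,80]: [(0, 0) (96, 0) (96, 80) (0, 80)]
2. ⊥bis P2·P0 via (21.12,48.08): [(0, 45.1136) (0, 0) (96, 0) (96, 58.5972)]  |A|=4978.1201
3. ⊥bis P2·P1 via (52.78,48.055): [(49.6758, 52.0908) (0, 45.1136) (0, 0) (89.7421, 0)]  |A|=3457.8973
4. ⊥bis P2·P3 via (48.9,41.575): [(42.8979, 51.1388) (0, 45.1136) (0, 0) (74.9917, 0)]  |A|=2885.1336
5. ⊥bis P2·P4 via (55.74,50.085): [(42.8979, 51.1388) (0, 45.1136) (0, 0) (74.9917, 0)]  |A|=2885.1336
6. ⊥bis P2·P5 via (38.85,41.78): [(62.769, 19.4759) (30.6573, 49.4196) (0, 45.1136) (0, 0) (74.9917, 0)]  |A|=2674.2653
7. ⊥bis P2·P6 via (46.36,47.69): [(62.769, 19.4759) (30.6573, 49.4196) (0, 45.1136) (0, 0) (74.9917, 0)]  |A|=2674.2653
8. ⊥bis P2·P7 via (34.21,48.45): [(62.769, 19.4759) (30.6573, 49.4196) (0, 45.1136) (0, 0) (74.9917, 0)]  |A|=2674.2653
9. ⊥bis P2·P8 via (54.55,38.65): [(62.3207, 19.8939) (30.6573, 49.4196) (0, 45.1136) (0, 0) (70.5629, 0)]  |A|=2628.4012
10. ⊥bis P2·P9 via (42.71,38.855): [(44.0178, 36.9611) (30.6573, 49.4196) (0, 45.1136) (0, 0) (69.541, 0)]  |A|=2497.7923
11. canonical 5-gon: [(44.0178, 36.9611) (30.6573, 49.4196) (0, 45.1136) (0, 0) (69.541, 0)]
12. shoelace: 2497.7923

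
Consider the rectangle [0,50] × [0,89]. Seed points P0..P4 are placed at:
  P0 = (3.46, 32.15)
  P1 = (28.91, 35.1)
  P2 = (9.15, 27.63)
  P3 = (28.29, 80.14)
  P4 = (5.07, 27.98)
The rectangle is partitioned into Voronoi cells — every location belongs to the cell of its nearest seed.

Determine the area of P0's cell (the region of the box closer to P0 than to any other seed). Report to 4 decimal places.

Area of P0's cell: 402.7477

1. box [0,50]×[0,89]: [(0, 0) (50, 0) (50, 89) (0, 89)]
2. ⊥bis P0·P1 via (16.185,33.625): [(0, 0) (20.0826, 0) (9.7663, 89) (0, 89)]  |A|=1328.2752
3. ⊥bis P0·P2 via (6.305,29.89): [(0, 21.953) (15.3047, 41.2193) (9.7663, 89) (0, 89)]  |A|=746.3881
4. ⊥bis P0·P3 via (15.875,56.145): [(0, 64.3587) (0, 21.953) (15.3047, 41.2193) (13.4279, 57.4111)]  |A|=426.6954
5. ⊥bis P0·P4 via (4.265,30.065): [(0, 64.3587) (0, 28.4183) (7.408, 31.2785) (15.3047, 41.2193) (13.4279, 57.4111)]  |A|=402.7477
6. canonical 5-gon: [(0, 64.3587) (0, 28.4183) (7.408, 31.2785) (15.3047, 41.2193) (13.4279, 57.4111)]
7. shoelace: 402.7477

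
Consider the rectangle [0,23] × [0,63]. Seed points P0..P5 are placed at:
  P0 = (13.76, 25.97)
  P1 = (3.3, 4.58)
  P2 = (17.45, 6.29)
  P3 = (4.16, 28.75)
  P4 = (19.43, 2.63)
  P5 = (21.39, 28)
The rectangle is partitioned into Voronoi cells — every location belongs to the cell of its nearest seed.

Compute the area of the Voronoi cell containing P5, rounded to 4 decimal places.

Area of P5's cell: 345.6546

1. box [0,23]×[0,63]: [(0, 0) (23, 0) (23, 63) (0, 63)]
2. ⊥bis P5·P0 via (17.575,26.985): [(23, 6.5945) (23, 63) (7.993, 63)]  |A|=423.238
3. ⊥bis P5·P1 via (12.345,16.29): [(22.5093, 8.4389) (23, 8.0599) (23, 63) (7.993, 63)]  |A|=422.8785
4. ⊥bis P5·P2 via (19.42,17.145): [(20.2322, 16.9976) (23, 16.4953) (23, 63) (7.993, 63)]  |A|=409.5363
5. ⊥bis P5·P3 via (12.775,28.375): [(13.3979, 42.6851) (20.2322, 16.9976) (23, 16.4953) (23, 63) (14.2822, 63)]  |A|=345.6546
6. ⊥bis P5·P4 via (20.41,15.315): [(13.3979, 42.6851) (20.2322, 16.9976) (23, 16.4953) (23, 63) (14.2822, 63)]  |A|=345.6546
7. canonical 5-gon: [(13.3979, 42.6851) (20.2322, 16.9976) (23, 16.4953) (23, 63) (14.2822, 63)]
8. shoelace: 345.6546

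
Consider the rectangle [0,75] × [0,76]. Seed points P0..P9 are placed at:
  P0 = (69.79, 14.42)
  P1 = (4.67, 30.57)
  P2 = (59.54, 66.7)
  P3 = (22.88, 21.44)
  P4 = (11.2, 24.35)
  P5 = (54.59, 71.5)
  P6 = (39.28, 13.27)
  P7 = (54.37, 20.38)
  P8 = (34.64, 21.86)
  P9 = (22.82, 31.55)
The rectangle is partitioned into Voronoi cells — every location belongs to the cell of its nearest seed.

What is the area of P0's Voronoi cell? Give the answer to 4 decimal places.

Area of P0's cell: 485.0573

1. box [0,75]×[0,76]: [(0, 0) (75, 0) (75, 76) (0, 76)]
2. ⊥bis P0·P1 via (37.23,22.495): [(31.6512, 0) (75, 0) (75, 76) (50.4994, 76)]  |A|=2578.2774
3. ⊥bis P0·P2 via (64.665,40.56): [(40.537, 35.8295) (31.6512, 0) (75, 0) (75, 42.5863)]  |A|=1510.4085
4. ⊥bis P0·P3 via (46.335,17.93): [(49.2698, 37.5416) (43.6518, 0) (75, 0) (75, 42.5863)]  |A|=1136.3069
5. ⊥bis P0·P4 via (40.495,19.385): [(49.2698, 37.5416) (43.6518, 0) (75, 0) (75, 42.5863)]  |A|=1136.3069
6. ⊥bis P0·P5 via (62.19,42.96): [(49.2698, 37.5416) (43.6518, 0) (75, 0) (75, 42.5863)]  |A|=1136.3069
7. ⊥bis P0·P6 via (54.535,13.845): [(53.6097, 38.3925) (55.0569, 0) (75, 0) (75, 42.5863)]  |A|=838.2995
8. ⊥bis P0·P7 via (62.08,17.4): [(71.5536, 41.9106) (55.3547, 0) (75, 0) (75, 42.5863)]  |A|=485.0573
9. ⊥bis P0·P8 via (52.215,18.14): [(71.5536, 41.9106) (55.3547, 0) (75, 0) (75, 42.5863)]  |A|=485.0573
10. ⊥bis P0·P9 via (46.305,22.985): [(71.5536, 41.9106) (55.3547, 0) (75, 0) (75, 42.5863)]  |A|=485.0573
11. canonical 4-gon: [(71.5536, 41.9106) (55.3547, 0) (75, 0) (75, 42.5863)]
12. shoelace: 485.0573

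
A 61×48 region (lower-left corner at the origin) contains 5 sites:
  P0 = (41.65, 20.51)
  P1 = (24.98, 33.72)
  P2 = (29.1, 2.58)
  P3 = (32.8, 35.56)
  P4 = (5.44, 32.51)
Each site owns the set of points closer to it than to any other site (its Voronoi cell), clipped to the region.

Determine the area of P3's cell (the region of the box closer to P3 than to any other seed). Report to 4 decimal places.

1. box [0,61]×[0,48]: [(0, 0) (61, 0) (61, 48) (0, 48)]
2. ⊥bis P3·P0 via (37.225,28.035): [(0, 6.1452) (61, 42.0156) (61, 48) (0, 48)]  |A|=1459.0937
3. ⊥bis P3·P1 via (28.89,34.64): [(31.2683, 24.5322) (61, 42.0156) (61, 48) (25.7465, 48)]  |A|=502.6235
4. ⊥bis P3·P2 via (30.95,19.07): [(31.2683, 24.5322) (61, 42.0156) (61, 48) (25.7465, 48)]  |A|=502.6235
5. ⊥bis P3·P4 via (19.12,34.035): [(31.2683, 24.5322) (61, 42.0156) (61, 48) (25.7465, 48)]  |A|=502.6235
6. canonical 4-gon: [(31.2683, 24.5322) (61, 42.0156) (61, 48) (25.7465, 48)]
7. shoelace: 502.6235

Area of P3's cell: 502.6235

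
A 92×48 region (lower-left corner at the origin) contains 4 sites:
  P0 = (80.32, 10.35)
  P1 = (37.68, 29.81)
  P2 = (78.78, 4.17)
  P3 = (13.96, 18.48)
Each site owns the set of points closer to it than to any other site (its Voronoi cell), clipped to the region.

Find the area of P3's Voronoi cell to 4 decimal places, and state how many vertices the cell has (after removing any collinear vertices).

Area of P3's cell: 1242.6845 (4 vertices)

1. box [0,92]×[0,48]: [(0, 0) (92, 0) (92, 48) (0, 48)]
2. ⊥bis P3·P0 via (47.14,14.415): [(0, 0) (45.374, 0) (51.2546, 48) (0, 48)]  |A|=2319.086
3. ⊥bis P3·P1 via (25.82,24.145): [(0, 0) (37.353, 0) (14.4255, 48) (0, 48)]  |A|=1242.6845
4. ⊥bis P3·P2 via (46.37,11.325): [(0, 0) (37.353, 0) (14.4255, 48) (0, 48)]  |A|=1242.6845
5. canonical 4-gon: [(0, 0) (37.353, 0) (14.4255, 48) (0, 48)]
6. shoelace: 1242.6845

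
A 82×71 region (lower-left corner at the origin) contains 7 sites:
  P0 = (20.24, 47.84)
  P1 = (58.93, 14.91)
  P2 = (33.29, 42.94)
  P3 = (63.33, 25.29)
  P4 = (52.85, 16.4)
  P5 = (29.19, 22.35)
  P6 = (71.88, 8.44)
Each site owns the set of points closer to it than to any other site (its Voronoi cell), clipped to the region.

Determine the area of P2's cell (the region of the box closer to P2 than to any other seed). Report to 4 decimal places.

Area of P2's cell: 1144.4820

1. box [0,82]×[0,71]: [(0, 0) (82, 0) (82, 71) (0, 71)]
2. ⊥bis P2·P0 via (26.765,45.39): [(9.722, 0) (82, 0) (82, 71) (36.381, 71)]  |A|=4185.3425
3. ⊥bis P2·P1 via (46.11,28.925): [(9.722, 0) (14.4888, 0) (82, 61.7548) (82, 71) (36.381, 71)]  |A|=2100.7716
4. ⊥bis P2·P3 via (48.31,34.115): [(9.722, 0) (14.4888, 0) (44.2737, 27.2453) (69.9818, 71) (36.381, 71)]  |A|=1663.4511
5. ⊥bis P2·P4 via (43.07,29.67): [(12.3657, 7.0409) (47.7057, 33.0865) (69.9818, 71) (36.381, 71)]  |A|=1454.371
6. ⊥bis P2·P5 via (31.24,32.645): [(22.6237, 34.3607) (43.7316, 30.1576) (47.7057, 33.0865) (69.9818, 71) (36.381, 71)]  |A|=1144.482
7. ⊥bis P2·P6 via (52.585,25.69): [(22.6237, 34.3607) (43.7316, 30.1576) (47.7057, 33.0865) (69.9818, 71) (36.381, 71)]  |A|=1144.482
8. canonical 5-gon: [(22.6237, 34.3607) (43.7316, 30.1576) (47.7057, 33.0865) (69.9818, 71) (36.381, 71)]
9. shoelace: 1144.482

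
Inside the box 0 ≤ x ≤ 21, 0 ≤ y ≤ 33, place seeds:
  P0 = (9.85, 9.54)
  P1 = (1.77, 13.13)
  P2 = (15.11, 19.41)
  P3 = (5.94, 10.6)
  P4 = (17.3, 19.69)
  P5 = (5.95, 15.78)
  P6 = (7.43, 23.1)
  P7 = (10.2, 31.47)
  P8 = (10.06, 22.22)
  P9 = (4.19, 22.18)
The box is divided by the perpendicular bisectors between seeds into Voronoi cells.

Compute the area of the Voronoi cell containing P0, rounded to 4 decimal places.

Area of P0's cell: 179.2931

1. box [0,21]×[0,33]: [(0, 0) (21, 0) (21, 33) (0, 33)]
2. ⊥bis P0·P1 via (5.81,11.335): [(0.7738, 0) (21, 0) (21, 33) (15.4359, 33)]  |A|=425.5401
3. ⊥bis P0·P2 via (12.48,14.475): [(8.215, 16.7479) (0.7738, 0) (21, 0) (21, 9.9345)]  |A|=232.8797
4. ⊥bis P0·P3 via (7.895,10.07): [(9.5172, 16.0539) (5.165, 0) (21, 0) (21, 9.9345)]  |A|=184.1443
5. ⊥bis P0·P4 via (13.575,14.615): [(17.1737, 11.9736) (9.5172, 16.0539) (5.165, 0) (21, 0) (21, 9.1651)]  |A|=182.6724
6. ⊥bis P0·P5 via (7.9,12.66): [(17.1737, 11.9736) (11.5754, 14.9571) (8.7394, 13.1846) (5.165, 0) (21, 0) (21, 9.1651)]  |A|=179.2931
7. ⊥bis P0·P6 via (8.64,16.32): [(17.1737, 11.9736) (11.5754, 14.9571) (8.7394, 13.1846) (5.165, 0) (21, 0) (21, 9.1651)]  |A|=179.2931
8. ⊥bis P0·P7 via (10.025,20.505): [(17.1737, 11.9736) (11.5754, 14.9571) (8.7394, 13.1846) (5.165, 0) (21, 0) (21, 9.1651)]  |A|=179.2931
9. ⊥bis P0·P8 via (9.955,15.88): [(17.1737, 11.9736) (11.5754, 14.9571) (8.7394, 13.1846) (5.165, 0) (21, 0) (21, 9.1651)]  |A|=179.2931
10. ⊥bis P0·P9 via (7.02,15.86): [(17.1737, 11.9736) (11.5754, 14.9571) (8.7394, 13.1846) (5.165, 0) (21, 0) (21, 9.1651)]  |A|=179.2931
11. canonical 6-gon: [(17.1737, 11.9736) (11.5754, 14.9571) (8.7394, 13.1846) (5.165, 0) (21, 0) (21, 9.1651)]
12. shoelace: 179.2931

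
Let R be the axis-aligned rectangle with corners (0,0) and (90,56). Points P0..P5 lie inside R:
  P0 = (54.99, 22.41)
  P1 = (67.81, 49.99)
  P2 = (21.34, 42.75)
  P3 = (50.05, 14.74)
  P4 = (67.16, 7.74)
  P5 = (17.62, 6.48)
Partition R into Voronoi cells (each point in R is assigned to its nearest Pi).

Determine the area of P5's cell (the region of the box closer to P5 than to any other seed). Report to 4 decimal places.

Area of P5's cell: 835.5378

1. box [0,90]×[0,56]: [(0, 0) (90, 0) (90, 56) (0, 56)]
2. ⊥bis P5·P0 via (36.305,14.445): [(0, 0) (42.4626, 0) (18.591, 56) (0, 56)]  |A|=1709.5011
3. ⊥bis P5·P1 via (42.715,28.235): [(0, 0) (42.4626, 0) (18.591, 56) (0, 56)]  |A|=1709.5011
4. ⊥bis P5·P2 via (19.48,24.615): [(0, 26.6129) (0, 0) (42.4626, 0) (32.5408, 23.2754)]  |A|=927.1706
5. ⊥bis P5·P3 via (33.835,10.61): [(30.5573, 23.4789) (0, 26.6129) (0, 0) (36.5374, 0)]  |A|=835.5378
6. ⊥bis P5·P4 via (42.39,7.11): [(30.5573, 23.4789) (0, 26.6129) (0, 0) (36.5374, 0)]  |A|=835.5378
7. canonical 4-gon: [(30.5573, 23.4789) (0, 26.6129) (0, 0) (36.5374, 0)]
8. shoelace: 835.5378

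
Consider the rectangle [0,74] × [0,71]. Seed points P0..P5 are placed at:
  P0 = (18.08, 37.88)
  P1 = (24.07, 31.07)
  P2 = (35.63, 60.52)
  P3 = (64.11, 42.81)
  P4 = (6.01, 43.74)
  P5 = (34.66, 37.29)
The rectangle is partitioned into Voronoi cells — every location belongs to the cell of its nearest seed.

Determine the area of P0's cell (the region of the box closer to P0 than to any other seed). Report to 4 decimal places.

1. box [0,74]×[0,71]: [(0, 0) (74, 0) (74, 71) (0, 71)]
2. ⊥bis P0·P1 via (21.075,34.475): [(0, 15.9377) (62.6001, 71) (0, 71)]  |A|=1723.4534
3. ⊥bis P0·P2 via (26.855,49.2): [(0, 70.0174) (0, 15.9377) (32.6812, 44.6837)]  |A|=883.6945
4. ⊥bis P0·P3 via (41.095,40.345): [(0, 70.0174) (0, 15.9377) (32.6812, 44.6837)]  |A|=883.6945
5. ⊥bis P0·P4 via (12.045,40.81): [(19.0542, 55.247) (0, 16.0006) (0, 15.9377) (32.6812, 44.6837)]  |A|=369.0716
6. ⊥bis P0·P5 via (26.37,37.585): [(26.7852, 49.2541) (19.0542, 55.247) (0, 16.0006) (0, 15.9377) (26.4268, 39.1824)]  |A|=338.5617
7. canonical 5-gon: [(26.7852, 49.2541) (19.0542, 55.247) (0, 16.0006) (0, 15.9377) (26.4268, 39.1824)]
8. shoelace: 338.5617

Area of P0's cell: 338.5617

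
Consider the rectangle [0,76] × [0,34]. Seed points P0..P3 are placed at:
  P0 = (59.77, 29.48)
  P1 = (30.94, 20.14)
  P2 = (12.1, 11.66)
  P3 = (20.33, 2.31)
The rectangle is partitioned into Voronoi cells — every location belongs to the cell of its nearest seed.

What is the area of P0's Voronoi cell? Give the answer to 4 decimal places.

Area of P0's cell: 955.9035

1. box [0,76]×[0,34]: [(0, 0) (76, 0) (76, 34) (0, 34)]
2. ⊥bis P0·P1 via (45.355,24.81): [(53.3926, 0) (76, 0) (76, 34) (42.3777, 34)]  |A|=955.9035
3. ⊥bis P0·P2 via (35.935,20.57): [(53.3926, 0) (76, 0) (76, 34) (42.3777, 34)]  |A|=955.9035
4. ⊥bis P0·P3 via (40.05,15.895): [(53.3926, 0) (76, 0) (76, 34) (42.3777, 34)]  |A|=955.9035
5. canonical 4-gon: [(53.3926, 0) (76, 0) (76, 34) (42.3777, 34)]
6. shoelace: 955.9035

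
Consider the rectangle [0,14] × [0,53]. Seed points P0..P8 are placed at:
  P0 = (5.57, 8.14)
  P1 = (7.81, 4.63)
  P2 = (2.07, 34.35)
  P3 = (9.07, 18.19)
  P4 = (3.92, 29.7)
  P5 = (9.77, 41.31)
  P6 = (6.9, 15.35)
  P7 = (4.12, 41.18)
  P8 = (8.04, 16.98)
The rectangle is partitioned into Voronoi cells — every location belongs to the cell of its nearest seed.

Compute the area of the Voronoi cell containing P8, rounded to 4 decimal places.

Area of P8's cell: 28.7032

1. box [0,14]×[0,53]: [(0, 0) (14, 0) (14, 53) (0, 53)]
2. ⊥bis P8·P0 via (6.805,12.56): [(0, 14.4614) (14, 10.5496) (14, 53) (0, 53)]  |A|=566.9228
3. ⊥bis P8·P1 via (7.925,10.805): [(0, 14.4614) (13.4546, 10.702) (14, 10.6919) (14, 53) (0, 53)]  |A|=566.884
4. ⊥bis P8·P2 via (5.055,25.665): [(0, 23.9276) (0, 14.4614) (13.4546, 10.702) (14, 10.6919) (14, 28.7394)]  |A|=193.5529
5. ⊥bis P8·P3 via (8.555,17.585): [(0.7864, 24.1979) (0, 23.9276) (0, 14.4614) (13.4546, 10.702) (14, 10.6919) (14, 12.95)]  |A|=89.236
6. ⊥bis P8·P4 via (5.98,23.34): [(2.948, 22.3579) (0, 21.4031) (0, 14.4614) (13.4546, 10.702) (14, 10.6919) (14, 12.95)]  |A|=84.4992
7. ⊥bis P8·P5 via (8.905,29.145): [(2.948, 22.3579) (0, 21.4031) (0, 14.4614) (13.4546, 10.702) (14, 10.6919) (14, 12.95)]  |A|=84.4992
8. ⊥bis P8·P6 via (7.47,16.165): [(2.948, 22.3579) (0, 21.4031) (0, 21.3894) (14, 11.598) (14, 12.95)]  |A|=28.7032
9. ⊥bis P8·P7 via (6.08,29.08): [(2.948, 22.3579) (0, 21.4031) (0, 21.3894) (14, 11.598) (14, 12.95)]  |A|=28.7032
10. canonical 5-gon: [(2.948, 22.3579) (0, 21.4031) (0, 21.3894) (14, 11.598) (14, 12.95)]
11. shoelace: 28.7032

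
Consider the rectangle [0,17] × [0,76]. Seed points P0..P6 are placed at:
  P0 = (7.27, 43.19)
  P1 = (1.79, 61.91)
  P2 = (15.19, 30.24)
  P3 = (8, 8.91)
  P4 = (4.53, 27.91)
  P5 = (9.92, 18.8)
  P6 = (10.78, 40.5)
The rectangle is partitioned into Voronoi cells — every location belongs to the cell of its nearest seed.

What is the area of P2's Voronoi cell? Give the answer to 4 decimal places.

1. box [0,17]×[0,76]: [(0, 0) (17, 0) (17, 76) (0, 76)]
2. ⊥bis P2·P0 via (11.23,36.715): [(0, 29.8469) (0, 0) (17, 0) (17, 40.2438)]  |A|=595.7714
3. ⊥bis P2·P1 via (8.49,46.075): [(0, 29.8469) (0, 0) (17, 0) (17, 40.2438)]  |A|=595.7714
4. ⊥bis P2·P3 via (11.595,19.575): [(0, 29.8469) (0, 23.4835) (17, 17.7531) (17, 40.2438)]  |A|=245.2608
5. ⊥bis P2·P4 via (9.86,29.075): [(8.5485, 35.0751) (11.9636, 19.4507) (17, 17.7531) (17, 40.2438)]  |A|=131.4861
6. ⊥bis P2·P5 via (12.555,24.52): [(8.5485, 35.0751) (10.6653, 25.3905) (17, 22.4723) (17, 40.2438)]  |A|=102.6832
7. ⊥bis P2·P6 via (12.985,35.37): [(8.8706, 33.6015) (10.6653, 25.3905) (17, 22.4723) (17, 37.0957)]  |A|=82.8281
8. canonical 4-gon: [(8.8706, 33.6015) (10.6653, 25.3905) (17, 22.4723) (17, 37.0957)]
9. shoelace: 82.8281

Area of P2's cell: 82.8281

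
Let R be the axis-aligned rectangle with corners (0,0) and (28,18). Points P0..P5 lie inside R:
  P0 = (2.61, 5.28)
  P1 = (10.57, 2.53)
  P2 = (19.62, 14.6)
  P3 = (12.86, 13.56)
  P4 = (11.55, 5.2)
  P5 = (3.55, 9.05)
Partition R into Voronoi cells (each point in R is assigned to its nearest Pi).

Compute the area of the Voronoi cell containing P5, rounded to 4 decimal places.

Area of P5's cell: 79.6444

1. box [0,28]×[0,18]: [(0, 0) (28, 0) (28, 18) (0, 18)]
2. ⊥bis P5·P0 via (3.08,7.165): [(0, 7.933) (28, 0.9515) (28, 18) (0, 18)]  |A|=379.6172
3. ⊥bis P5·P1 via (7.06,5.79): [(0, 7.933) (7.3486, 6.1007) (18.4003, 18) (0, 18)]  |A|=146.4648
4. ⊥bis P5·P2 via (11.585,11.825): [(0, 7.933) (7.3486, 6.1007) (11.8778, 10.9772) (9.4524, 18) (0, 18)]  |A|=115.0451
5. ⊥bis P5·P3 via (8.205,11.305): [(0, 7.933) (7.3486, 6.1007) (9.5683, 8.4907) (4.9618, 18) (0, 18)]  |A|=82.569
6. ⊥bis P5·P4 via (7.55,7.125): [(0, 7.933) (7.0883, 6.1656) (8.8855, 9.9002) (4.9618, 18) (0, 18)]  |A|=79.6444
7. canonical 5-gon: [(0, 7.933) (7.0883, 6.1656) (8.8855, 9.9002) (4.9618, 18) (0, 18)]
8. shoelace: 79.6444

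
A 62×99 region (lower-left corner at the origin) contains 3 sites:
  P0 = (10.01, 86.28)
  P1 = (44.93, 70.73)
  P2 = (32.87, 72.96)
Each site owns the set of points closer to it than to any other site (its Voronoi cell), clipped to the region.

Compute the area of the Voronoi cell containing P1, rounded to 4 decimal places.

Area of P1's cell: 2695.9469

1. box [0,62]×[0,99]: [(0, 0) (62, 0) (62, 99) (0, 99)]
2. ⊥bis P1·P0 via (27.47,78.505): [(0, 16.8167) (0, 0) (62, 0) (62, 99) (36.5965, 99)]  |A|=4634.1904
3. ⊥bis P1·P2 via (38.9,71.845): [(25.6152, 0) (62, 0) (62, 99) (43.9212, 99)]  |A|=2695.9469
4. canonical 4-gon: [(25.6152, 0) (62, 0) (62, 99) (43.9212, 99)]
5. shoelace: 2695.9469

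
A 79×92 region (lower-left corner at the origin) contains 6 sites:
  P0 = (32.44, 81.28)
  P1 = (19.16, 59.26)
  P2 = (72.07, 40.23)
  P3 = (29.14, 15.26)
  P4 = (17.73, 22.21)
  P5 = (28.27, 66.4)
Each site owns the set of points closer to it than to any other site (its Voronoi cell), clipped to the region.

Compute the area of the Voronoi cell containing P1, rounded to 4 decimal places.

1. box [0,79]×[0,92]: [(0, 0) (79, 0) (79, 92) (0, 92)]
2. ⊥bis P1·P0 via (25.8,70.27): [(0, 85.8297) (0, 0) (79, 0) (79, 38.1857)]  |A|=4898.6077
3. ⊥bis P1·P2 via (45.615,49.745): [(48.1494, 56.7914) (0, 85.8297) (0, 0) (27.7233, 0)]  |A|=2853.545
4. ⊥bis P1·P3 via (24.15,37.26): [(42.6323, 41.4521) (48.1494, 56.7914) (0, 85.8297) (0, 31.7823)]  |A|=1601.4716
5. ⊥bis P1·P4 via (18.445,40.735): [(36.4131, 40.0415) (42.6323, 41.4521) (48.1494, 56.7914) (0, 85.8297) (0, 41.4469)]  |A|=1425.5131
6. ⊥bis P1·P5 via (23.715,62.83): [(36.4131, 40.0415) (40.7964, 41.0357) (10.7882, 79.3234) (0, 85.8297) (0, 41.4469)]  |A|=1035.4168
7. canonical 5-gon: [(36.4131, 40.0415) (40.7964, 41.0357) (10.7882, 79.3234) (0, 85.8297) (0, 41.4469)]
8. shoelace: 1035.4168

Area of P1's cell: 1035.4168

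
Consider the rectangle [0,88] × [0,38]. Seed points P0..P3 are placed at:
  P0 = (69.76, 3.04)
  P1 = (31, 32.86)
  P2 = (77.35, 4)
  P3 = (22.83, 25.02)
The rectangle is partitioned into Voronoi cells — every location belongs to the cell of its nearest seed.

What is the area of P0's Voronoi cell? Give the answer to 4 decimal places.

1. box [0,88]×[0,38]: [(0, 0) (88, 0) (88, 38) (0, 38)]
2. ⊥bis P0·P1 via (50.38,17.95): [(36.5702, 0) (88, 0) (88, 38) (65.8055, 38)]  |A|=1398.8629
3. ⊥bis P0·P2 via (73.555,3.52): [(36.5702, 0) (74.0002, 0) (69.1939, 38) (65.8055, 38)]  |A|=775.551
4. ⊥bis P0·P3 via (46.295,14.03): [(44.6314, 10.4779) (39.7239, 0) (74.0002, 0) (69.1939, 38) (65.8055, 38)]  |A|=759.0285
5. canonical 5-gon: [(44.6314, 10.4779) (39.7239, 0) (74.0002, 0) (69.1939, 38) (65.8055, 38)]
6. shoelace: 759.0285

Area of P0's cell: 759.0285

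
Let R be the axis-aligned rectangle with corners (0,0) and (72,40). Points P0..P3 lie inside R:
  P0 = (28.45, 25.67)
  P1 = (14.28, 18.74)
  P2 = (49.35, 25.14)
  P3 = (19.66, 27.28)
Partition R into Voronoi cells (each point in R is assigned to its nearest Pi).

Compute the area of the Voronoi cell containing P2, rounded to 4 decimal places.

1. box [0,72]×[0,40]: [(0, 0) (72, 0) (72, 40) (0, 40)]
2. ⊥bis P2·P0 via (38.9,25.405): [(38.2558, 0) (72, 0) (72, 40) (39.2701, 40)]  |A|=1329.4826
3. ⊥bis P2·P1 via (31.815,21.94): [(38.2558, 0) (72, 0) (72, 40) (39.2701, 40)]  |A|=1329.4826
4. ⊥bis P2·P3 via (34.505,26.21): [(38.2558, 0) (72, 0) (72, 40) (39.2701, 40)]  |A|=1329.4826
5. canonical 4-gon: [(38.2558, 0) (72, 0) (72, 40) (39.2701, 40)]
6. shoelace: 1329.4826

Area of P2's cell: 1329.4826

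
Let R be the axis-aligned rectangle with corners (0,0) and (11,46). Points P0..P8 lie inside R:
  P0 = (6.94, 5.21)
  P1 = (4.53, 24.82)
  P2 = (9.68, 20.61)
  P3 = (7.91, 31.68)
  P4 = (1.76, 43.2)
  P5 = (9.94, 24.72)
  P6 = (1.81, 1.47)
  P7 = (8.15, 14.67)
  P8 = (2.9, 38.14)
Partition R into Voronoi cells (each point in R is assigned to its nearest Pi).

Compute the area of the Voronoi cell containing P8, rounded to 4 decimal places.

Area of P8's cell: 70.3334

1. box [0,11]×[0,46]: [(0, 0) (11, 0) (11, 46) (0, 46)]
2. ⊥bis P8·P0 via (4.92,21.675): [(0, 21.0714) (11, 22.4209) (11, 46) (0, 46)]  |A|=266.7923
3. ⊥bis P8·P1 via (3.715,31.48): [(0, 31.0254) (11, 32.3715) (11, 46) (0, 46)]  |A|=157.3172
4. ⊥bis P8·P2 via (6.29,29.375): [(0, 31.0254) (11, 32.3715) (11, 46) (0, 46)]  |A|=157.3172
5. ⊥bis P8·P3 via (5.405,34.91): [(0, 31.0254) (0.4703, 31.0829) (11, 39.2492) (11, 46) (0, 46)]  |A|=121.1073
6. ⊥bis P8·P4 via (2.33,40.67): [(0, 40.1451) (0, 31.0254) (0.4703, 31.0829) (11, 39.2492) (11, 42.6233)]  |A|=70.3334
7. ⊥bis P8·P5 via (6.42,31.43): [(0, 40.1451) (0, 31.0254) (0.4703, 31.0829) (11, 39.2492) (11, 42.6233)]  |A|=70.3334
8. ⊥bis P8·P6 via (2.355,19.805): [(0, 40.1451) (0, 31.0254) (0.4703, 31.0829) (11, 39.2492) (11, 42.6233)]  |A|=70.3334
9. ⊥bis P8·P7 via (5.525,26.405): [(0, 40.1451) (0, 31.0254) (0.4703, 31.0829) (11, 39.2492) (11, 42.6233)]  |A|=70.3334
10. canonical 5-gon: [(0, 40.1451) (0, 31.0254) (0.4703, 31.0829) (11, 39.2492) (11, 42.6233)]
11. shoelace: 70.3334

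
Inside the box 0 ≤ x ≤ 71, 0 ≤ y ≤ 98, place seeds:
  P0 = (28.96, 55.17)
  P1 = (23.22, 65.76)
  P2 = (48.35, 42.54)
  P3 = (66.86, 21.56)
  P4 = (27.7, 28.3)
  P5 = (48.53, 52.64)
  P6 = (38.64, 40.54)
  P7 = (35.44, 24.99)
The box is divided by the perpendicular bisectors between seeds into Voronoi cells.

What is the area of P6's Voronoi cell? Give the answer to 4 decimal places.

Area of P6's cell: 231.6249

1. box [0,71]×[0,98]: [(0, 0) (71, 0) (71, 98) (0, 98)]
2. ⊥bis P6·P0 via (33.8,47.855): [(0, 25.4911) (0, 0) (71, 0) (71, 72.4685)]  |A|=3477.5667
3. ⊥bis P6·P1 via (30.93,53.15): [(0, 25.4911) (0, 0) (71, 0) (71, 72.4685)]  |A|=3477.5667
4. ⊥bis P6·P2 via (43.495,41.54): [(41.1875, 52.743) (0, 25.4911) (0, 0) (52.0511, 0)]  |A|=1897.6224
5. ⊥bis P6·P3 via (52.75,31.05): [(47.3189, 22.9749) (41.1875, 52.743) (0, 25.4911) (0, 0) (31.8666, 0)]  |A|=1665.7538
6. ⊥bis P6·P4 via (33.17,34.42): [(46.8144, 22.2248) (47.3189, 22.9749) (41.1875, 52.743) (24.8006, 41.9005)]  |A|=290.3631
7. ⊥bis P6·P5 via (43.585,46.59): [(46.8144, 22.2248) (47.3189, 22.9749) (42.2261, 47.7007) (38.3523, 50.867) (24.8006, 41.9005)]  |A|=282.241
8. ⊥bis P6·P7 via (37.04,32.765): [(34.418, 33.3046) (45.6681, 30.9894) (42.2261, 47.7007) (38.3523, 50.867) (24.8006, 41.9005)]  |A|=231.6249
9. canonical 5-gon: [(34.418, 33.3046) (45.6681, 30.9894) (42.2261, 47.7007) (38.3523, 50.867) (24.8006, 41.9005)]
10. shoelace: 231.6249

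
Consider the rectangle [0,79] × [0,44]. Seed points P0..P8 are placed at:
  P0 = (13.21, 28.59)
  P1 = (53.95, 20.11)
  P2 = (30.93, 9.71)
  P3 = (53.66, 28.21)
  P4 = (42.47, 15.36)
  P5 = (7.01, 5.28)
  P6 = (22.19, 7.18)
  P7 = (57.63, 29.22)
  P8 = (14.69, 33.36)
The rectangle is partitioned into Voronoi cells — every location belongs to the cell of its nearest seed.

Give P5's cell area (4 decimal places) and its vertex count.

Area of P5's cell: 254.7363 (4 vertices)

1. box [0,79]×[0,44]: [(0, 0) (79, 0) (79, 44) (0, 44)]
2. ⊥bis P5·P0 via (10.11,16.935): [(0, 19.6241) (0, 0) (73.7801, 0)]  |A|=723.9329
3. ⊥bis P5·P1 via (30.48,12.695): [(30.8863, 11.4089) (0, 19.6241) (0, 0) (34.4908, 0)]  |A|=499.8087
4. ⊥bis P5·P2 via (18.97,7.495): [(17.5902, 14.9454) (0, 19.6241) (0, 0) (20.3581, 0)]  |A|=324.7254
5. ⊥bis P5·P3 via (30.335,16.745): [(17.5902, 14.9454) (0, 19.6241) (0, 0) (20.3581, 0)]  |A|=324.7254
6. ⊥bis P5·P4 via (24.74,10.32): [(17.5902, 14.9454) (0, 19.6241) (0, 0) (20.3581, 0)]  |A|=324.7254
7. ⊥bis P5·P6 via (14.6,6.23): [(13.3686, 16.0683) (0, 19.6241) (0, 0) (15.3798, 0)]  |A|=254.7363
8. ⊥bis P5·P7 via (32.32,17.25): [(13.3686, 16.0683) (0, 19.6241) (0, 0) (15.3798, 0)]  |A|=254.7363
9. ⊥bis P5·P8 via (10.85,19.32): [(13.3686, 16.0683) (0, 19.6241) (0, 0) (15.3798, 0)]  |A|=254.7363
10. canonical 4-gon: [(13.3686, 16.0683) (0, 19.6241) (0, 0) (15.3798, 0)]
11. shoelace: 254.7363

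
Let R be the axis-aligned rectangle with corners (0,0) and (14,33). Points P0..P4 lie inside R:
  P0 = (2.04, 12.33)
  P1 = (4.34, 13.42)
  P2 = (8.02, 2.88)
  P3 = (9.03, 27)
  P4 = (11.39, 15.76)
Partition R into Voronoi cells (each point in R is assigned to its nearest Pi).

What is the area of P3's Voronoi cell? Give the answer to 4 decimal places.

1. box [0,14]×[0,33]: [(0, 0) (14, 0) (14, 33) (0, 33)]
2. ⊥bis P3·P0 via (5.535,19.665): [(0, 22.3023) (14, 15.6316) (14, 33) (0, 33)]  |A|=196.4627
3. ⊥bis P3·P1 via (6.685,20.21): [(0, 22.5187) (14, 17.6837) (14, 33) (0, 33)]  |A|=180.583
4. ⊥bis P3·P2 via (8.525,14.94): [(0, 22.5187) (14, 17.6837) (14, 33) (0, 33)]  |A|=180.583
5. ⊥bis P3·P4 via (10.21,21.38): [(0, 22.5187) (5.9109, 20.4773) (14, 22.1758) (14, 33) (0, 33)]  |A|=162.4146
6. canonical 5-gon: [(0, 22.5187) (5.9109, 20.4773) (14, 22.1758) (14, 33) (0, 33)]
7. shoelace: 162.4146

Area of P3's cell: 162.4146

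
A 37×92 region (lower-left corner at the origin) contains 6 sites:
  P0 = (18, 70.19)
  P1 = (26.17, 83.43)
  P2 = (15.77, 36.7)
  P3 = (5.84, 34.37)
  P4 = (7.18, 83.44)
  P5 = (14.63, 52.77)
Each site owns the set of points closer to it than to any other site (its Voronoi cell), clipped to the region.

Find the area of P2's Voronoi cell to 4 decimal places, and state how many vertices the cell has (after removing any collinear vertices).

1. box [0,37]×[0,92]: [(0, 0) (37, 0) (37, 92) (0, 92)]
2. ⊥bis P2·P0 via (16.885,53.445): [(0, 54.5693) (0, 0) (37, 0) (37, 52.1056)]  |A|=1973.4861
3. ⊥bis P2·P1 via (20.97,60.065): [(0, 54.5693) (0, 0) (37, 0) (37, 52.1056)]  |A|=1973.4861
4. ⊥bis P2·P3 via (10.805,35.535): [(6.4393, 54.1405) (19.143, 0) (37, 0) (37, 52.1056)]  |A|=1279.5839
5. ⊥bis P2·P4 via (11.475,60.07): [(6.4393, 54.1405) (19.143, 0) (37, 0) (37, 52.1056)]  |A|=1279.5839
6. ⊥bis P2·P5 via (15.2,44.735): [(8.7536, 44.2777) (19.143, 0) (37, 0) (37, 46.2815)]  |A|=1048.9758
7. canonical 4-gon: [(8.7536, 44.2777) (19.143, 0) (37, 0) (37, 46.2815)]
8. shoelace: 1048.9758

Area of P2's cell: 1048.9758 (4 vertices)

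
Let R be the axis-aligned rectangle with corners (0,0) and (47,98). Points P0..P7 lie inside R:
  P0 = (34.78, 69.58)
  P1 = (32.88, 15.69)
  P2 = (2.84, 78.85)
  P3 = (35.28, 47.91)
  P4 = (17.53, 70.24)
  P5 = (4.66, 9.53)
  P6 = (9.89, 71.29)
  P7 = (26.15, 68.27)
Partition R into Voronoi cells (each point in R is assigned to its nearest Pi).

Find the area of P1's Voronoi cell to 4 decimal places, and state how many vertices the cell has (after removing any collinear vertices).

1. box [0,47]×[0,98]: [(0, 0) (47, 0) (47, 98) (0, 98)]
2. ⊥bis P1·P0 via (33.83,42.635): [(0, 43.8277) (0, 0) (47, 0) (47, 42.1707)]  |A|=2020.9626
3. ⊥bis P1·P2 via (17.86,47.27): [(9.8895, 43.4791) (0, 38.7755) (0, 0) (47, 0) (47, 42.1707)]  |A|=1995.9805
4. ⊥bis P1·P3 via (34.08,31.8): [(0, 34.3385) (0, 0) (47, 0) (47, 30.8376)]  |A|=1531.6399
5. ⊥bis P1·P4 via (25.205,42.965): [(0, 34.3385) (0, 0) (47, 0) (47, 30.8376)]  |A|=1531.6399
6. ⊥bis P1·P5 via (18.77,12.61): [(14.2588, 33.2764) (21.5226, 0) (47, 0) (47, 30.8376)]  |A|=928.7288
7. ⊥bis P1·P6 via (21.385,43.49): [(14.2588, 33.2764) (21.5226, 0) (47, 0) (47, 30.8376)]  |A|=928.7288
8. ⊥bis P1·P7 via (29.515,41.98): [(14.2588, 33.2764) (21.5226, 0) (47, 0) (47, 30.8376)]  |A|=928.7288
9. canonical 4-gon: [(14.2588, 33.2764) (21.5226, 0) (47, 0) (47, 30.8376)]
10. shoelace: 928.7288

Area of P1's cell: 928.7288 (4 vertices)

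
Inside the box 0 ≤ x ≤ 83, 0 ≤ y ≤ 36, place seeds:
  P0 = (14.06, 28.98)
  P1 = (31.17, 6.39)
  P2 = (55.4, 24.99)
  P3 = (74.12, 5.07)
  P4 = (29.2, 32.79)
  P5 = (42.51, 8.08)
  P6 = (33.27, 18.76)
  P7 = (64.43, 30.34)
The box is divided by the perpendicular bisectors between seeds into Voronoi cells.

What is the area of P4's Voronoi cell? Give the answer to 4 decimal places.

Area of P4's cell: 210.4773

1. box [0,83]×[0,36]: [(0, 0) (83, 0) (83, 36) (0, 36)]
2. ⊥bis P4·P0 via (21.63,30.885): [(29.4022, 0) (83, 0) (83, 36) (20.3428, 36)]  |A|=2092.589
3. ⊥bis P4·P1 via (30.185,19.59): [(24.5777, 19.1716) (83, 23.5311) (83, 36) (20.3428, 36)]  |A|=891.4413
4. ⊥bis P4·P2 via (42.3,28.89): [(24.5777, 19.1716) (39.7436, 20.3033) (44.4167, 36) (20.3428, 36)]  |A|=318.9466
5. ⊥bis P4·P3 via (51.66,18.93): [(24.5777, 19.1716) (39.7436, 20.3033) (44.4167, 36) (20.3428, 36)]  |A|=318.9466
6. ⊥bis P4·P5 via (35.855,20.435): [(24.5777, 19.1716) (34.9458, 19.9453) (40.533, 22.9548) (44.4167, 36) (20.3428, 36)]  |A|=312.7271
7. ⊥bis P4·P6 via (31.235,25.775): [(23.4819, 23.5259) (42.3309, 28.9938) (44.4167, 36) (20.3428, 36)]  |A|=210.4773
8. ⊥bis P4·P7 via (46.815,31.565): [(23.4819, 23.5259) (42.3309, 28.9938) (44.4167, 36) (20.3428, 36)]  |A|=210.4773
9. canonical 4-gon: [(23.4819, 23.5259) (42.3309, 28.9938) (44.4167, 36) (20.3428, 36)]
10. shoelace: 210.4773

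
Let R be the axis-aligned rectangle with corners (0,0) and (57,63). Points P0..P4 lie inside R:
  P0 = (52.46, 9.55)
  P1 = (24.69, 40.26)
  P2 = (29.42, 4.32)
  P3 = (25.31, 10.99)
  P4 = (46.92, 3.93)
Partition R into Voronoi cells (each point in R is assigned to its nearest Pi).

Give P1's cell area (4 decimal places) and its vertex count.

1. box [0,57]×[0,63]: [(0, 0) (57, 0) (57, 63) (0, 63)]
2. ⊥bis P1·P0 via (38.575,24.905): [(0, 0) (11.0333, 0) (57, 41.5661) (57, 63) (0, 63)]  |A|=2635.6722
3. ⊥bis P1·P2 via (27.055,22.29): [(0, 18.7293) (37.1528, 23.619) (57, 41.5661) (57, 63) (0, 63)]  |A|=2157.4508
4. ⊥bis P1·P3 via (25,25.625): [(0, 25.0954) (39.7159, 25.9367) (57, 41.5661) (57, 63) (0, 63)]  |A|=1994.2436
5. ⊥bis P1·P4 via (35.805,22.095): [(0, 25.0954) (39.7159, 25.9367) (57, 41.5661) (57, 63) (0, 63)]  |A|=1994.2436
6. canonical 5-gon: [(0, 25.0954) (39.7159, 25.9367) (57, 41.5661) (57, 63) (0, 63)]
7. shoelace: 1994.2436

Area of P1's cell: 1994.2436 (5 vertices)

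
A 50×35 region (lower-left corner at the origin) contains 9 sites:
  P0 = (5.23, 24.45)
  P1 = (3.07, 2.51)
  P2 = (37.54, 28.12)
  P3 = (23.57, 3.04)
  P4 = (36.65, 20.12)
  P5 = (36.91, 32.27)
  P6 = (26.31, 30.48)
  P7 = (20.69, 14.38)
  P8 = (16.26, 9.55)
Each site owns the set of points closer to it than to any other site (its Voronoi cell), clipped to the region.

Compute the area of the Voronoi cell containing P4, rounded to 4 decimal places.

1. box [0,50]×[0,35]: [(0, 0) (50, 0) (50, 35) (0, 35)]
2. ⊥bis P4·P0 via (20.94,22.285): [(17.8689, 0) (50, 0) (50, 35) (22.6923, 35)]  |A|=1040.1798
3. ⊥bis P4·P1 via (19.86,11.315): [(19.5181, 11.967) (25.7938, 0) (50, 0) (50, 35) (22.6923, 35)]  |A|=992.7611
4. ⊥bis P4·P2 via (37.095,24.12): [(21.433, 25.8624) (19.5181, 11.967) (25.7938, 0) (50, 0) (50, 22.6843)]  |A|=692.0864
5. ⊥bis P4·P3 via (30.11,11.58): [(21.433, 25.8624) (20.481, 18.954) (45.2313, 0) (50, 0) (50, 22.6843)]  |A|=480.1918
6. ⊥bis P4·P5 via (36.78,26.195): [(21.433, 25.8624) (20.481, 18.954) (45.2313, 0) (50, 0) (50, 22.6843)]  |A|=480.1918
7. ⊥bis P4·P6 via (31.48,25.3): [(30.9794, 24.8004) (23.1069, 16.943) (45.2313, 0) (50, 0) (50, 22.6843)]  |A|=428.4791
8. ⊥bis P4·P7 via (28.67,17.25): [(30.9794, 24.8004) (27.2818, 21.1099) (30.937, 10.9467) (45.2313, 0) (50, 0) (50, 22.6843)]  |A|=399.6485
9. ⊥bis P4·P8 via (26.455,14.835): [(30.9794, 24.8004) (27.2818, 21.1099) (30.937, 10.9467) (45.2313, 0) (50, 0) (50, 22.6843)]  |A|=399.6485
10. canonical 6-gon: [(30.9794, 24.8004) (27.2818, 21.1099) (30.937, 10.9467) (45.2313, 0) (50, 0) (50, 22.6843)]
11. shoelace: 399.6485

Area of P4's cell: 399.6485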